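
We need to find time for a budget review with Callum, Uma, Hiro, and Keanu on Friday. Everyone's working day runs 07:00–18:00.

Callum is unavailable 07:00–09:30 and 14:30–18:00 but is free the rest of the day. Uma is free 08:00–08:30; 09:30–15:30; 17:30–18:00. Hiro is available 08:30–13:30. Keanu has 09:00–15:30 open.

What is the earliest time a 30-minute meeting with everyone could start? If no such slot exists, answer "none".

09:30

Callum free: 09:30-14:30 (invert busy blocks within the working day).
Uma free: 08:00-08:30, 09:30-15:30, 17:30-18:00.
Hiro free: 08:30-13:30.
Keanu free: 09:00-15:30.
Callum ∩ Uma: 09:30-14:30.
Callum ∩ Uma ∩ Hiro: 09:30-13:30.
Callum ∩ Uma ∩ Hiro ∩ Keanu: 09:30-13:30.
The first common window of at least 30 minutes is 09:30-13:30, so the earliest start is 09:30.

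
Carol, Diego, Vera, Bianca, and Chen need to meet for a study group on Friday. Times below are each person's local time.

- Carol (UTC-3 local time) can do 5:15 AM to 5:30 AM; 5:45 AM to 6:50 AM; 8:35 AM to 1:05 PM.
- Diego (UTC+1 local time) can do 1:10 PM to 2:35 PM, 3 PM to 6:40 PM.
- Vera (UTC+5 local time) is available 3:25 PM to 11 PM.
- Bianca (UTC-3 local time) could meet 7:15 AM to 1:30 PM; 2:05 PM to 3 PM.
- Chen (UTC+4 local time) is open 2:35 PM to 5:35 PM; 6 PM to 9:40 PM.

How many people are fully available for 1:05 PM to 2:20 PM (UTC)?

3

Carol in UTC: 08:15-08:30, 08:45-09:50, 11:35-16:05 (add 3h to convert from UTC-3).
Diego in UTC: 12:10-13:35, 14:00-17:40 (subtract 1h to convert from UTC+1).
Vera in UTC: 10:25-18:00 (subtract 5h to convert from UTC+5).
Bianca in UTC: 10:15-16:30, 17:05-18:00 (add 3h to convert from UTC-3).
Chen in UTC: 10:35-13:35, 14:00-17:40 (subtract 4h to convert from UTC+4).
Carol, Vera, and Bianca can make the full 13:05-14:20 slot — that's 3.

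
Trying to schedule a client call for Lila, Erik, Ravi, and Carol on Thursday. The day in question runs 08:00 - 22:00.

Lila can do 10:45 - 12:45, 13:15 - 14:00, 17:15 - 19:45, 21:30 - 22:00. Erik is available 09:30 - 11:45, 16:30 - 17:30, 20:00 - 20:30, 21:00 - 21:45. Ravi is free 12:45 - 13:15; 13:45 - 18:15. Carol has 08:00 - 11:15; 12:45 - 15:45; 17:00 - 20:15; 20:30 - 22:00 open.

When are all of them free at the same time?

17:15-17:30

Lila ∩ Erik: 10:45-11:45, 17:15-17:30, 21:30-21:45.
Lila ∩ Erik ∩ Ravi: 17:15-17:30.
Lila ∩ Erik ∩ Ravi ∩ Carol: 17:15-17:30.
Those are the intersection windows.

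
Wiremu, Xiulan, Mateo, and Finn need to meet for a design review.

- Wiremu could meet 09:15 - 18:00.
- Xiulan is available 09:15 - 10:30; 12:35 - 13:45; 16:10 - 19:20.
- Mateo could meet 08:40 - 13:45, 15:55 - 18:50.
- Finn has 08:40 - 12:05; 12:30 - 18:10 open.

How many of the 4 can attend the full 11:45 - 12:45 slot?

2

Wiremu and Mateo can make the full 11:45-12:45 slot — that's 2.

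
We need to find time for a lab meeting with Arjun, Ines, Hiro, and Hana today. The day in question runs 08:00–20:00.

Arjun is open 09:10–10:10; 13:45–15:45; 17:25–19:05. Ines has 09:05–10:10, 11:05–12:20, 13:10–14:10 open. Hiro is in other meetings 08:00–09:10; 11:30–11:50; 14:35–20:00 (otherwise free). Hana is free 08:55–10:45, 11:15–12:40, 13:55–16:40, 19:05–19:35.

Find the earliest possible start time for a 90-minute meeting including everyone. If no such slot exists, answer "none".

none

Arjun free: 09:10-10:10, 13:45-15:45, 17:25-19:05.
Ines free: 09:05-10:10, 11:05-12:20, 13:10-14:10.
Hiro free: 09:10-11:30, 11:50-14:35 (invert busy blocks within the working day).
Hana free: 08:55-10:45, 11:15-12:40, 13:55-16:40, 19:05-19:35.
Arjun ∩ Ines: 09:10-10:10, 13:45-14:10.
Arjun ∩ Ines ∩ Hiro: 09:10-10:10, 13:45-14:10.
Arjun ∩ Ines ∩ Hiro ∩ Hana: 09:10-10:10, 13:55-14:10.
No common window is at least 90 minutes long.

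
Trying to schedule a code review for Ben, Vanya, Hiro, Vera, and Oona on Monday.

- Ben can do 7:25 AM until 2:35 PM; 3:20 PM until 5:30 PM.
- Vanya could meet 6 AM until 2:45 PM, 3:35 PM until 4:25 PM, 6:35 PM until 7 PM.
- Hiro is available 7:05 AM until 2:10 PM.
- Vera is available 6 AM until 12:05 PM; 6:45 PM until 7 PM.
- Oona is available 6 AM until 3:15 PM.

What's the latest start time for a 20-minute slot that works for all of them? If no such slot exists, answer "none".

11:45

Ben ∩ Vanya: 07:25-14:35, 15:35-16:25.
Ben ∩ Vanya ∩ Hiro: 07:25-14:10.
Ben ∩ Vanya ∩ Hiro ∩ Vera: 07:25-12:05.
Ben ∩ Vanya ∩ Hiro ∩ Vera ∩ Oona: 07:25-12:05.
So the common availability across everyone is 07:25-12:05.
The last common window of at least 20 minutes is 07:25-12:05; a 20-minute meeting can start as late as 11:45 and still end by 12:05.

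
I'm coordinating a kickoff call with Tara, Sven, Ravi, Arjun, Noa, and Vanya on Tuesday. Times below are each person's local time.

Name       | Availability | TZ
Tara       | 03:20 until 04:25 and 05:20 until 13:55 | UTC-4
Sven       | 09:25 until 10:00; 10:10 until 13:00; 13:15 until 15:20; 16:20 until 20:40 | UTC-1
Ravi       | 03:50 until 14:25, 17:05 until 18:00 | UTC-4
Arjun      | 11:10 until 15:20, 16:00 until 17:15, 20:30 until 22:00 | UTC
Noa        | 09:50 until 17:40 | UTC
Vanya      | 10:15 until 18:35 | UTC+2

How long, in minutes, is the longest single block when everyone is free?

170

Tara in UTC: 07:20-08:25, 09:20-17:55 (add 4h to convert from UTC-4).
Sven in UTC: 10:25-11:00, 11:10-14:00, 14:15-16:20, 17:20-21:40 (add 1h to convert from UTC-1).
Ravi in UTC: 07:50-18:25, 21:05-22:00 (add 4h to convert from UTC-4).
Arjun in UTC: 11:10-15:20, 16:00-17:15, 20:30-22:00.
Noa in UTC: 09:50-17:40.
Vanya in UTC: 08:15-16:35 (subtract 2h to convert from UTC+2).
Tara ∩ Sven: 10:25-11:00, 11:10-14:00, 14:15-16:20, 17:20-17:55.
Tara ∩ Sven ∩ Ravi: 10:25-11:00, 11:10-14:00, 14:15-16:20, 17:20-17:55.
Tara ∩ Sven ∩ Ravi ∩ Arjun: 11:10-14:00, 14:15-15:20, 16:00-16:20.
Tara ∩ Sven ∩ Ravi ∩ Arjun ∩ Noa: 11:10-14:00, 14:15-15:20, 16:00-16:20.
Tara ∩ Sven ∩ Ravi ∩ Arjun ∩ Noa ∩ Vanya: 11:10-14:00, 14:15-15:20, 16:00-16:20.
Those are the intersection windows.
The longest is 11:10-14:00 at 170 minutes.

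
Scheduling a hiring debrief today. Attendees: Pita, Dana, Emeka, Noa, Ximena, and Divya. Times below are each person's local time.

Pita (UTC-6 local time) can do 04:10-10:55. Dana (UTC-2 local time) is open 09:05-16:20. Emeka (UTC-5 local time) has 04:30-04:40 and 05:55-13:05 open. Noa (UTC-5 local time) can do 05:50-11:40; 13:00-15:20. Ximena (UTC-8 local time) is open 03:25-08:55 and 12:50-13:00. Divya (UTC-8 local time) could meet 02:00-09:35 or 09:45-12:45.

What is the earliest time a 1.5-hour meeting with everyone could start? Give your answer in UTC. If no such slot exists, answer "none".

11:25

Pita in UTC: 10:10-16:55 (add 6h to convert from UTC-6).
Dana in UTC: 11:05-18:20 (add 2h to convert from UTC-2).
Emeka in UTC: 09:30-09:40, 10:55-18:05 (add 5h to convert from UTC-5).
Noa in UTC: 10:50-16:40, 18:00-20:20 (add 5h to convert from UTC-5).
Ximena in UTC: 11:25-16:55, 20:50-21:00 (add 8h to convert from UTC-8).
Divya in UTC: 10:00-17:35, 17:45-20:45 (add 8h to convert from UTC-8).
Pita ∩ Dana: 11:05-16:55.
Pita ∩ Dana ∩ Emeka: 11:05-16:55.
Pita ∩ Dana ∩ Emeka ∩ Noa: 11:05-16:40.
Pita ∩ Dana ∩ Emeka ∩ Noa ∩ Ximena: 11:25-16:40.
Pita ∩ Dana ∩ Emeka ∩ Noa ∩ Ximena ∩ Divya: 11:25-16:40.
The first common window of at least 90 minutes is 11:25-16:40, so the earliest start is 11:25.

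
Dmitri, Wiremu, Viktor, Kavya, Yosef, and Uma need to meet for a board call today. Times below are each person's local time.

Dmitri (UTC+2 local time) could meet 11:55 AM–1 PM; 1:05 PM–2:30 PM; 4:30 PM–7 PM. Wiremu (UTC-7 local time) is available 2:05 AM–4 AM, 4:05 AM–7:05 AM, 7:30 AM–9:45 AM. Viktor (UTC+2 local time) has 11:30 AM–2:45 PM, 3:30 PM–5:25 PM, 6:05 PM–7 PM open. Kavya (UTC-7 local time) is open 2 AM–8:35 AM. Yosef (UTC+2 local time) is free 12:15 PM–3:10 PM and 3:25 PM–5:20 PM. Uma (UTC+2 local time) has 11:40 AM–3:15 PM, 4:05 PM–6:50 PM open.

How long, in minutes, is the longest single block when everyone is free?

Dmitri in UTC: 09:55-11:00, 11:05-12:30, 14:30-17:00 (subtract 2h to convert from UTC+2).
Wiremu in UTC: 09:05-11:00, 11:05-14:05, 14:30-16:45 (add 7h to convert from UTC-7).
Viktor in UTC: 09:30-12:45, 13:30-15:25, 16:05-17:00 (subtract 2h to convert from UTC+2).
Kavya in UTC: 09:00-15:35 (add 7h to convert from UTC-7).
Yosef in UTC: 10:15-13:10, 13:25-15:20 (subtract 2h to convert from UTC+2).
Uma in UTC: 09:40-13:15, 14:05-16:50 (subtract 2h to convert from UTC+2).
Dmitri ∩ Wiremu: 09:55-11:00, 11:05-12:30, 14:30-16:45.
Dmitri ∩ Wiremu ∩ Viktor: 09:55-11:00, 11:05-12:30, 14:30-15:25, 16:05-16:45.
Dmitri ∩ Wiremu ∩ Viktor ∩ Kavya: 09:55-11:00, 11:05-12:30, 14:30-15:25.
Dmitri ∩ Wiremu ∩ Viktor ∩ Kavya ∩ Yosef: 10:15-11:00, 11:05-12:30, 14:30-15:20.
Dmitri ∩ Wiremu ∩ Viktor ∩ Kavya ∩ Yosef ∩ Uma: 10:15-11:00, 11:05-12:30, 14:30-15:20.
The longest is 11:05-12:30 at 85 minutes.

85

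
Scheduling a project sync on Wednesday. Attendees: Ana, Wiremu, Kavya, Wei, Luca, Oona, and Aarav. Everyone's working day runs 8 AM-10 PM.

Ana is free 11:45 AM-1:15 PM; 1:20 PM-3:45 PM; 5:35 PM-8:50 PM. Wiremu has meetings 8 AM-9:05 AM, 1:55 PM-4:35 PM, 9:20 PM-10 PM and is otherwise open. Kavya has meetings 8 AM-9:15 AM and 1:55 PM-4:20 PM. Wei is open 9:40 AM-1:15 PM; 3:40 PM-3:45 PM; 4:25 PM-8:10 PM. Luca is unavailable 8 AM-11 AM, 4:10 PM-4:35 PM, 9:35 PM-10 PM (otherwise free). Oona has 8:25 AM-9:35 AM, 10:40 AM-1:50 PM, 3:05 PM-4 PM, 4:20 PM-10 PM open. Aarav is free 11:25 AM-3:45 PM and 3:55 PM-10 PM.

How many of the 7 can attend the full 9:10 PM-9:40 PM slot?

3

Ana free: 11:45-13:15, 13:20-15:45, 17:35-20:50.
Wiremu free: 09:05-13:55, 16:35-21:20 (invert busy blocks within the working day).
Kavya free: 09:15-13:55, 16:20-22:00 (invert busy blocks within the working day).
Wei free: 09:40-13:15, 15:40-15:45, 16:25-20:10.
Luca free: 11:00-16:10, 16:35-21:35 (invert busy blocks within the working day).
Oona free: 08:25-09:35, 10:40-13:50, 15:05-16:00, 16:20-22:00.
Aarav free: 11:25-15:45, 15:55-22:00.
Kavya, Oona, and Aarav can make the full 21:10-21:40 slot — that's 3.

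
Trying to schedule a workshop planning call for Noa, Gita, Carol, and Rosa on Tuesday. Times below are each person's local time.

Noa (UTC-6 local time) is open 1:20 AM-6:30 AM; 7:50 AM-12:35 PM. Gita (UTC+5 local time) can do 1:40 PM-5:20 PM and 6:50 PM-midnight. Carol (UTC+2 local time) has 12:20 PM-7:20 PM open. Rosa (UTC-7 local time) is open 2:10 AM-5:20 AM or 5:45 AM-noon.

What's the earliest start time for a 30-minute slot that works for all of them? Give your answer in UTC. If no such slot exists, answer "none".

10:20

Noa in UTC: 07:20-12:30, 13:50-18:35 (add 6h to convert from UTC-6).
Gita in UTC: 08:40-12:20, 13:50-19:00 (subtract 5h to convert from UTC+5).
Carol in UTC: 10:20-17:20 (subtract 2h to convert from UTC+2).
Rosa in UTC: 09:10-12:20, 12:45-19:00 (add 7h to convert from UTC-7).
Noa ∩ Gita: 08:40-12:20, 13:50-18:35.
Noa ∩ Gita ∩ Carol: 10:20-12:20, 13:50-17:20.
Noa ∩ Gita ∩ Carol ∩ Rosa: 10:20-12:20, 13:50-17:20.
Those are the intersection windows.
The first common window of at least 30 minutes is 10:20-12:20, so the earliest start is 10:20.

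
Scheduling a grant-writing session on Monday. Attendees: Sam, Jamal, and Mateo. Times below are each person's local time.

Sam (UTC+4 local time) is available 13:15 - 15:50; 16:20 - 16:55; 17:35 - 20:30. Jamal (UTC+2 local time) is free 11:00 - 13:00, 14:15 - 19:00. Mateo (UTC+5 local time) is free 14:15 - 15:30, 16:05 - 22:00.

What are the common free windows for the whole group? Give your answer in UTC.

Sam in UTC: 09:15-11:50, 12:20-12:55, 13:35-16:30 (subtract 4h to convert from UTC+4).
Jamal in UTC: 09:00-11:00, 12:15-17:00 (subtract 2h to convert from UTC+2).
Mateo in UTC: 09:15-10:30, 11:05-17:00 (subtract 5h to convert from UTC+5).
Sam ∩ Jamal: 09:15-11:00, 12:20-12:55, 13:35-16:30.
Sam ∩ Jamal ∩ Mateo: 09:15-10:30, 12:20-12:55, 13:35-16:30.
So the common availability across everyone is 09:15-10:30, 12:20-12:55, 13:35-16:30.

09:15-10:30, 12:20-12:55, 13:35-16:30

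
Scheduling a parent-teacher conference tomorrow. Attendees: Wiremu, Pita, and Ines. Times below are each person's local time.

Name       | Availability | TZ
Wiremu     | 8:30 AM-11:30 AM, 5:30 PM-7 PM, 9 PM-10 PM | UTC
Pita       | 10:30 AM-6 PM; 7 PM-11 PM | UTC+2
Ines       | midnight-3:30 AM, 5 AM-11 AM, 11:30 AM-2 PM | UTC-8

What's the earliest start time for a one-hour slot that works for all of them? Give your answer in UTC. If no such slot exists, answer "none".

08:30

Wiremu in UTC: 08:30-11:30, 17:30-19:00, 21:00-22:00.
Pita in UTC: 08:30-16:00, 17:00-21:00 (subtract 2h to convert from UTC+2).
Ines in UTC: 08:00-11:30, 13:00-19:00, 19:30-22:00 (add 8h to convert from UTC-8).
Wiremu ∩ Pita: 08:30-11:30, 17:30-19:00.
Wiremu ∩ Pita ∩ Ines: 08:30-11:30, 17:30-19:00.
The first common window of at least 60 minutes is 08:30-11:30, so the earliest start is 08:30.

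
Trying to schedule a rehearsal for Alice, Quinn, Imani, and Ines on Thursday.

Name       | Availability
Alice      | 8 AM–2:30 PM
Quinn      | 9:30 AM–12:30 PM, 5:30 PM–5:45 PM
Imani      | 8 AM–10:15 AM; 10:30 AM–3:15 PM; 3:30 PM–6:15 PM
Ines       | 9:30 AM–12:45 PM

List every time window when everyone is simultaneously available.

09:30-10:15, 10:30-12:30

Alice ∩ Quinn: 09:30-12:30.
Alice ∩ Quinn ∩ Imani: 09:30-10:15, 10:30-12:30.
Alice ∩ Quinn ∩ Imani ∩ Ines: 09:30-10:15, 10:30-12:30.
Those are the intersection windows.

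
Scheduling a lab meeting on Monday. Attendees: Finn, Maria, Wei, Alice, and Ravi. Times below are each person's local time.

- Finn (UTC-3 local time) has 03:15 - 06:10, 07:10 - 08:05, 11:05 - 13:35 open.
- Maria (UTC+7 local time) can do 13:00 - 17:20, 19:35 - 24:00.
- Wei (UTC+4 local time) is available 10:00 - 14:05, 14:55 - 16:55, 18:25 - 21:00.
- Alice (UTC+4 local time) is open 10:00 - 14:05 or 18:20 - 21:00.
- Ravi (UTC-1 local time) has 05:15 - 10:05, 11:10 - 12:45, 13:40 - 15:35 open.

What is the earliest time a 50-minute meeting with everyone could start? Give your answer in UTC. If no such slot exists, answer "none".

06:15

Finn in UTC: 06:15-09:10, 10:10-11:05, 14:05-16:35 (add 3h to convert from UTC-3).
Maria in UTC: 06:00-10:20, 12:35-17:00 (subtract 7h to convert from UTC+7).
Wei in UTC: 06:00-10:05, 10:55-12:55, 14:25-17:00 (subtract 4h to convert from UTC+4).
Alice in UTC: 06:00-10:05, 14:20-17:00 (subtract 4h to convert from UTC+4).
Ravi in UTC: 06:15-11:05, 12:10-13:45, 14:40-16:35 (add 1h to convert from UTC-1).
Finn ∩ Maria: 06:15-09:10, 10:10-10:20, 14:05-16:35.
Finn ∩ Maria ∩ Wei: 06:15-09:10, 14:25-16:35.
Finn ∩ Maria ∩ Wei ∩ Alice: 06:15-09:10, 14:25-16:35.
Finn ∩ Maria ∩ Wei ∩ Alice ∩ Ravi: 06:15-09:10, 14:40-16:35.
So the common availability across everyone is 06:15-09:10, 14:40-16:35.
The first common window of at least 50 minutes is 06:15-09:10, so the earliest start is 06:15.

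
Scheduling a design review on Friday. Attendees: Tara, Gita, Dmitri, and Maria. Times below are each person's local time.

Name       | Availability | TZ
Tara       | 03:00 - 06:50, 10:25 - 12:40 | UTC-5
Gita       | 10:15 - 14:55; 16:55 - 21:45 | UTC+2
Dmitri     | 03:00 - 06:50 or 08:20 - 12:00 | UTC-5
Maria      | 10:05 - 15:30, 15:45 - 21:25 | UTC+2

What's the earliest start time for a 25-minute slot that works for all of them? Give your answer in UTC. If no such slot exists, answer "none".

08:15

Tara in UTC: 08:00-11:50, 15:25-17:40 (add 5h to convert from UTC-5).
Gita in UTC: 08:15-12:55, 14:55-19:45 (subtract 2h to convert from UTC+2).
Dmitri in UTC: 08:00-11:50, 13:20-17:00 (add 5h to convert from UTC-5).
Maria in UTC: 08:05-13:30, 13:45-19:25 (subtract 2h to convert from UTC+2).
Tara ∩ Gita: 08:15-11:50, 15:25-17:40.
Tara ∩ Gita ∩ Dmitri: 08:15-11:50, 15:25-17:00.
Tara ∩ Gita ∩ Dmitri ∩ Maria: 08:15-11:50, 15:25-17:00.
So the common availability across everyone is 08:15-11:50, 15:25-17:00.
The first common window of at least 25 minutes is 08:15-11:50, so the earliest start is 08:15.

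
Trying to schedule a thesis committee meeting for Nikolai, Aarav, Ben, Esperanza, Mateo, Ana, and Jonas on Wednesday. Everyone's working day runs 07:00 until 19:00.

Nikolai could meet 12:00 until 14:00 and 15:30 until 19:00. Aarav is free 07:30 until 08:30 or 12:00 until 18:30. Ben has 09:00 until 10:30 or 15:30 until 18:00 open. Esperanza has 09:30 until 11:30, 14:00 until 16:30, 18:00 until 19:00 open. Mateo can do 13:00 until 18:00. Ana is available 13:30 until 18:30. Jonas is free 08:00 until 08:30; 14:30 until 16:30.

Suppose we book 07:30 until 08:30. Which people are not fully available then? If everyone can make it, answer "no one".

Nikolai: not fully free for 07:30-08:30. Aarav: free for 07:30-08:30. Ben: not fully free for 07:30-08:30. Esperanza: not fully free for 07:30-08:30. Mateo: not fully free for 07:30-08:30. Ana: not fully free for 07:30-08:30. Jonas: not fully free for 07:30-08:30.

Ana, Ben, Esperanza, Jonas, Mateo, Nikolai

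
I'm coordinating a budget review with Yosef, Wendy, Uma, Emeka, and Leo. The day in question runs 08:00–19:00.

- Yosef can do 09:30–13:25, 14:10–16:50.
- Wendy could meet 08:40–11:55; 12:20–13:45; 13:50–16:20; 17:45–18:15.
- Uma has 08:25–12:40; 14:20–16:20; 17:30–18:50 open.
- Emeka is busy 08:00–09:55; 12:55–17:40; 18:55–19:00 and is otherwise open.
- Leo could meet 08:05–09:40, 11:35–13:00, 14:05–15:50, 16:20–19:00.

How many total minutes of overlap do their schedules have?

Yosef free: 09:30-13:25, 14:10-16:50.
Wendy free: 08:40-11:55, 12:20-13:45, 13:50-16:20, 17:45-18:15.
Uma free: 08:25-12:40, 14:20-16:20, 17:30-18:50.
Emeka free: 09:55-12:55, 17:40-18:55 (invert busy blocks within the working day).
Leo free: 08:05-09:40, 11:35-13:00, 14:05-15:50, 16:20-19:00.
Yosef ∩ Wendy: 09:30-11:55, 12:20-13:25, 14:10-16:20.
Yosef ∩ Wendy ∩ Uma: 09:30-11:55, 12:20-12:40, 14:20-16:20.
Yosef ∩ Wendy ∩ Uma ∩ Emeka: 09:55-11:55, 12:20-12:40.
Yosef ∩ Wendy ∩ Uma ∩ Emeka ∩ Leo: 11:35-11:55, 12:20-12:40.
So the common availability across everyone is 11:35-11:55, 12:20-12:40.
Summing the common windows: 20 + 20 = 40 minutes.

40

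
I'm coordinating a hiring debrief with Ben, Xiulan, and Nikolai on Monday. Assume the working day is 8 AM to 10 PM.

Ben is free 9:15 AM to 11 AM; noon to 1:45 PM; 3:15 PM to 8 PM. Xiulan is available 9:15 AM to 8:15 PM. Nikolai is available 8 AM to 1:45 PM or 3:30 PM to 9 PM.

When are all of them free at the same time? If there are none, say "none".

09:15-11:00, 12:00-13:45, 15:30-20:00

Ben ∩ Xiulan: 09:15-11:00, 12:00-13:45, 15:15-20:00.
Ben ∩ Xiulan ∩ Nikolai: 09:15-11:00, 12:00-13:45, 15:30-20:00.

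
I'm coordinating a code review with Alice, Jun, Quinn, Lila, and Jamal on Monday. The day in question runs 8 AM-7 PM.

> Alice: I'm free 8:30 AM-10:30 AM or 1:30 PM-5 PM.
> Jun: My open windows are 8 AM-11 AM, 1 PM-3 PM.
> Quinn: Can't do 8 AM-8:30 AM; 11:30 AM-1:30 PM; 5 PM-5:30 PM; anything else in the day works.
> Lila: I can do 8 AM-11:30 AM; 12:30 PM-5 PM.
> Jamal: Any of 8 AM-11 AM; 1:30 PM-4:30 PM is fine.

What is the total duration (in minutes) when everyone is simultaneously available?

210

Alice free: 08:30-10:30, 13:30-17:00.
Jun free: 08:00-11:00, 13:00-15:00.
Quinn free: 08:30-11:30, 13:30-17:00, 17:30-19:00 (invert busy blocks within the working day).
Lila free: 08:00-11:30, 12:30-17:00.
Jamal free: 08:00-11:00, 13:30-16:30.
Alice ∩ Jun: 08:30-10:30, 13:30-15:00.
Alice ∩ Jun ∩ Quinn: 08:30-10:30, 13:30-15:00.
Alice ∩ Jun ∩ Quinn ∩ Lila: 08:30-10:30, 13:30-15:00.
Alice ∩ Jun ∩ Quinn ∩ Lila ∩ Jamal: 08:30-10:30, 13:30-15:00.
Summing the common windows: 120 + 90 = 210 minutes.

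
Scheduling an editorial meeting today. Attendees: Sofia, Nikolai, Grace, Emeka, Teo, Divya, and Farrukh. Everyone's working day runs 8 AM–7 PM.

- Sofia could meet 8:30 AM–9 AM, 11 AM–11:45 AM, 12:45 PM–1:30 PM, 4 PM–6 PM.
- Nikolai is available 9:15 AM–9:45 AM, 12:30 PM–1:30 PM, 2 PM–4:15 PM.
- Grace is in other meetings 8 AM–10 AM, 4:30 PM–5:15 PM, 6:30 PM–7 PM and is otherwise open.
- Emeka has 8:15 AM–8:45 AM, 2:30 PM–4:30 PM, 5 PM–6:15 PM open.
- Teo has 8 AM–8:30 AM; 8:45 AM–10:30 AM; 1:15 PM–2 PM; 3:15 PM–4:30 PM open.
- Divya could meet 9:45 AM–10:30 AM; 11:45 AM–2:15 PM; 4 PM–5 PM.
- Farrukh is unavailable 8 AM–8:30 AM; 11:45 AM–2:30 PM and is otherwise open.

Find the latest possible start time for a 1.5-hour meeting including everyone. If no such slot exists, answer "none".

Sofia free: 08:30-09:00, 11:00-11:45, 12:45-13:30, 16:00-18:00.
Nikolai free: 09:15-09:45, 12:30-13:30, 14:00-16:15.
Grace free: 10:00-16:30, 17:15-18:30 (invert busy blocks within the working day).
Emeka free: 08:15-08:45, 14:30-16:30, 17:00-18:15.
Teo free: 08:00-08:30, 08:45-10:30, 13:15-14:00, 15:15-16:30.
Divya free: 09:45-10:30, 11:45-14:15, 16:00-17:00.
Farrukh free: 08:30-11:45, 14:30-19:00 (invert busy blocks within the working day).
Sofia ∩ Nikolai: 12:45-13:30, 16:00-16:15.
Sofia ∩ Nikolai ∩ Grace: 12:45-13:30, 16:00-16:15.
Sofia ∩ Nikolai ∩ Grace ∩ Emeka: 16:00-16:15.
Sofia ∩ Nikolai ∩ Grace ∩ Emeka ∩ Teo: 16:00-16:15.
Sofia ∩ Nikolai ∩ Grace ∩ Emeka ∩ Teo ∩ Divya: 16:00-16:15.
Sofia ∩ Nikolai ∩ Grace ∩ Emeka ∩ Teo ∩ Divya ∩ Farrukh: 16:00-16:15.
So the common availability across everyone is 16:00-16:15.
No common window is at least 90 minutes long.

none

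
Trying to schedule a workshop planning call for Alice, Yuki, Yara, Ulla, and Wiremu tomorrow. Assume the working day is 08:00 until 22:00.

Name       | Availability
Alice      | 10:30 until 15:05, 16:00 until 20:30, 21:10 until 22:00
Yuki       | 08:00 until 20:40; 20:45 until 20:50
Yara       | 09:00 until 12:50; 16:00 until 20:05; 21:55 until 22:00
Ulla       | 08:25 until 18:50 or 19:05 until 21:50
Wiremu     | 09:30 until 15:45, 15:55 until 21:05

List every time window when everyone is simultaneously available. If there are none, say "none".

Alice ∩ Yuki: 10:30-15:05, 16:00-20:30.
Alice ∩ Yuki ∩ Yara: 10:30-12:50, 16:00-20:05.
Alice ∩ Yuki ∩ Yara ∩ Ulla: 10:30-12:50, 16:00-18:50, 19:05-20:05.
Alice ∩ Yuki ∩ Yara ∩ Ulla ∩ Wiremu: 10:30-12:50, 16:00-18:50, 19:05-20:05.

10:30-12:50, 16:00-18:50, 19:05-20:05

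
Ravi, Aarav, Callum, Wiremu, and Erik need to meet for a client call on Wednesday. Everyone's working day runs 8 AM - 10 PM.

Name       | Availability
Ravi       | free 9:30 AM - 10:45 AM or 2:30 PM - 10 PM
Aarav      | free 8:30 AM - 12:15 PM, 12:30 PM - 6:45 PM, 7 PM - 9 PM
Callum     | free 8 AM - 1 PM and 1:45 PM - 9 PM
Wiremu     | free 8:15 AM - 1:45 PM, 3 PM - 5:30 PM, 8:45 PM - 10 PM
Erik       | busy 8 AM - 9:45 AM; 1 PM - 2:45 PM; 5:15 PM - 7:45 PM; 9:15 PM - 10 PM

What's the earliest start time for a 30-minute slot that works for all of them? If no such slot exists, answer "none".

Ravi free: 09:30-10:45, 14:30-22:00.
Aarav free: 08:30-12:15, 12:30-18:45, 19:00-21:00.
Callum free: 08:00-13:00, 13:45-21:00.
Wiremu free: 08:15-13:45, 15:00-17:30, 20:45-22:00.
Erik free: 09:45-13:00, 14:45-17:15, 19:45-21:15 (invert busy blocks within the working day).
Ravi ∩ Aarav: 09:30-10:45, 14:30-18:45, 19:00-21:00.
Ravi ∩ Aarav ∩ Callum: 09:30-10:45, 14:30-18:45, 19:00-21:00.
Ravi ∩ Aarav ∩ Callum ∩ Wiremu: 09:30-10:45, 15:00-17:30, 20:45-21:00.
Ravi ∩ Aarav ∩ Callum ∩ Wiremu ∩ Erik: 09:45-10:45, 15:00-17:15, 20:45-21:00.
The first common window of at least 30 minutes is 09:45-10:45, so the earliest start is 09:45.

09:45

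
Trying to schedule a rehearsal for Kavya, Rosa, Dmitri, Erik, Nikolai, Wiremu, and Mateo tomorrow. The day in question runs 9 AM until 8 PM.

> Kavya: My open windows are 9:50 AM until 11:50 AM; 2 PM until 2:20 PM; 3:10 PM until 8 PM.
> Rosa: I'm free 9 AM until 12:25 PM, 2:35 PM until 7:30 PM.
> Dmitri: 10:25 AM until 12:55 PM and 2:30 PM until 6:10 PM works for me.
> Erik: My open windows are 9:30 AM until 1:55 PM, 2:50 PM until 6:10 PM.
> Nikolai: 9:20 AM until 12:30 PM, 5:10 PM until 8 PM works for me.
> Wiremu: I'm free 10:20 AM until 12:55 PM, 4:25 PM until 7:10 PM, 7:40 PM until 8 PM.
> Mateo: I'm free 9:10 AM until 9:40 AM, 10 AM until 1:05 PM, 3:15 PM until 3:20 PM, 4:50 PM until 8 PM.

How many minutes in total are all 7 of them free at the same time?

145

Kavya ∩ Rosa: 09:50-11:50, 15:10-19:30.
Kavya ∩ Rosa ∩ Dmitri: 10:25-11:50, 15:10-18:10.
Kavya ∩ Rosa ∩ Dmitri ∩ Erik: 10:25-11:50, 15:10-18:10.
Kavya ∩ Rosa ∩ Dmitri ∩ Erik ∩ Nikolai: 10:25-11:50, 17:10-18:10.
Kavya ∩ Rosa ∩ Dmitri ∩ Erik ∩ Nikolai ∩ Wiremu: 10:25-11:50, 17:10-18:10.
Kavya ∩ Rosa ∩ Dmitri ∩ Erik ∩ Nikolai ∩ Wiremu ∩ Mateo: 10:25-11:50, 17:10-18:10.
So the common availability across everyone is 10:25-11:50, 17:10-18:10.
Summing the common windows: 85 + 60 = 145 minutes.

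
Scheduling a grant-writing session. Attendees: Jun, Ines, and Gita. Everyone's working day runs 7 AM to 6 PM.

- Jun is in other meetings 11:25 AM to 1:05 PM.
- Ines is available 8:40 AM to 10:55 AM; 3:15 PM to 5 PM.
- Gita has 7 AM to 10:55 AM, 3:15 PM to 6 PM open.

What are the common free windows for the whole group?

Jun free: 07:00-11:25, 13:05-18:00 (invert busy blocks within the working day).
Ines free: 08:40-10:55, 15:15-17:00.
Gita free: 07:00-10:55, 15:15-18:00.
Jun ∩ Ines: 08:40-10:55, 15:15-17:00.
Jun ∩ Ines ∩ Gita: 08:40-10:55, 15:15-17:00.
So the common availability across everyone is 08:40-10:55, 15:15-17:00.

08:40-10:55, 15:15-17:00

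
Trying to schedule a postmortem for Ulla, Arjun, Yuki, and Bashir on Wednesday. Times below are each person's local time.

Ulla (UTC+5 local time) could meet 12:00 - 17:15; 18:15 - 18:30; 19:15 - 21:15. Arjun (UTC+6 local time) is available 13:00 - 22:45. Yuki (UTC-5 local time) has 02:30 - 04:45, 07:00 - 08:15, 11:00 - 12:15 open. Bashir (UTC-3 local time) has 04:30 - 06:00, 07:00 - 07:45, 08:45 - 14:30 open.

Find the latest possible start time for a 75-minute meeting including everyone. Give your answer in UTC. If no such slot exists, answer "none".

Ulla in UTC: 07:00-12:15, 13:15-13:30, 14:15-16:15 (subtract 5h to convert from UTC+5).
Arjun in UTC: 07:00-16:45 (subtract 6h to convert from UTC+6).
Yuki in UTC: 07:30-09:45, 12:00-13:15, 16:00-17:15 (add 5h to convert from UTC-5).
Bashir in UTC: 07:30-09:00, 10:00-10:45, 11:45-17:30 (add 3h to convert from UTC-3).
Ulla ∩ Arjun: 07:00-12:15, 13:15-13:30, 14:15-16:15.
Ulla ∩ Arjun ∩ Yuki: 07:30-09:45, 12:00-12:15, 16:00-16:15.
Ulla ∩ Arjun ∩ Yuki ∩ Bashir: 07:30-09:00, 12:00-12:15, 16:00-16:15.
The last common window of at least 75 minutes is 07:30-09:00; a 75-minute meeting can start as late as 07:45 and still end by 09:00.

07:45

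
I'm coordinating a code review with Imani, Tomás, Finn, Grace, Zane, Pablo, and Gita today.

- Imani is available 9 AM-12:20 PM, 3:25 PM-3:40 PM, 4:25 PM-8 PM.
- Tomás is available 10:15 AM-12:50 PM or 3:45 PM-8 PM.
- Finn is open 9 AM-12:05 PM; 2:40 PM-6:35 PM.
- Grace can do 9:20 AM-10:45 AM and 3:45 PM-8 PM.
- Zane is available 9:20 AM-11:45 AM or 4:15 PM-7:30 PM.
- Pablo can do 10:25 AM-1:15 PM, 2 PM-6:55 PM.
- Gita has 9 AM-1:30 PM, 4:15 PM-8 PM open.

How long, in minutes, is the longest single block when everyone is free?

130

Imani ∩ Tomás: 10:15-12:20, 16:25-20:00.
Imani ∩ Tomás ∩ Finn: 10:15-12:05, 16:25-18:35.
Imani ∩ Tomás ∩ Finn ∩ Grace: 10:15-10:45, 16:25-18:35.
Imani ∩ Tomás ∩ Finn ∩ Grace ∩ Zane: 10:15-10:45, 16:25-18:35.
Imani ∩ Tomás ∩ Finn ∩ Grace ∩ Zane ∩ Pablo: 10:25-10:45, 16:25-18:35.
Imani ∩ Tomás ∩ Finn ∩ Grace ∩ Zane ∩ Pablo ∩ Gita: 10:25-10:45, 16:25-18:35.
So the common availability across everyone is 10:25-10:45, 16:25-18:35.
The longest is 16:25-18:35 at 130 minutes.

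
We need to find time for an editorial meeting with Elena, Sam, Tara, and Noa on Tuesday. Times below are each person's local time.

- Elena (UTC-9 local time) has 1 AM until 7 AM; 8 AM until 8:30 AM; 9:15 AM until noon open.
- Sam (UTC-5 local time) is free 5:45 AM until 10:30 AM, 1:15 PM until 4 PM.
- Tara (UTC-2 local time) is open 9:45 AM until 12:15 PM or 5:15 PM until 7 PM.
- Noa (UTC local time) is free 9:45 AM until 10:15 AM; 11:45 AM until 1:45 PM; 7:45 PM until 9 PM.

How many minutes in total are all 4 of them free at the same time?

195

Elena in UTC: 10:00-16:00, 17:00-17:30, 18:15-21:00 (add 9h to convert from UTC-9).
Sam in UTC: 10:45-15:30, 18:15-21:00 (add 5h to convert from UTC-5).
Tara in UTC: 11:45-14:15, 19:15-21:00 (add 2h to convert from UTC-2).
Noa in UTC: 09:45-10:15, 11:45-13:45, 19:45-21:00.
Elena ∩ Sam: 10:45-15:30, 18:15-21:00.
Elena ∩ Sam ∩ Tara: 11:45-14:15, 19:15-21:00.
Elena ∩ Sam ∩ Tara ∩ Noa: 11:45-13:45, 19:45-21:00.
Summing the common windows: 120 + 75 = 195 minutes.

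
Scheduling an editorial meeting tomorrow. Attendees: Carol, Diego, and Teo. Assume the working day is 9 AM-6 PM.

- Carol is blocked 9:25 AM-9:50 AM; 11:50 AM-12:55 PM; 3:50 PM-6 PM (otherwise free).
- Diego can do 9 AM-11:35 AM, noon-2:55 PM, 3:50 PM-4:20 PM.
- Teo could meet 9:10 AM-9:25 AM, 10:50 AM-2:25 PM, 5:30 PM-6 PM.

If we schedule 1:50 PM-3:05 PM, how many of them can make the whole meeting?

Carol free: 09:00-09:25, 09:50-11:50, 12:55-15:50 (invert busy blocks within the working day).
Diego free: 09:00-11:35, 12:00-14:55, 15:50-16:20.
Teo free: 09:10-09:25, 10:50-14:25, 17:30-18:00.
Carol can make the full 13:50-15:05 slot — that's 1.

1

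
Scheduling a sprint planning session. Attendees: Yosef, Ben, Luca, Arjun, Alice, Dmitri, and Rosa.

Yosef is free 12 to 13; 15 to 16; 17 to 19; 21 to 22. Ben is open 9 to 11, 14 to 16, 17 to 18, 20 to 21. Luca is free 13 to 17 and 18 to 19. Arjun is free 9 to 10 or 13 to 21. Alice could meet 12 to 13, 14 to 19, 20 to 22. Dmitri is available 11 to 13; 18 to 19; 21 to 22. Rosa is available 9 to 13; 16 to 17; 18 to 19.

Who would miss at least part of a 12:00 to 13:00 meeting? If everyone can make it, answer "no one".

Arjun, Ben, Luca

Yosef: free for 12:00-13:00. Ben: not fully free for 12:00-13:00. Luca: not fully free for 12:00-13:00. Arjun: not fully free for 12:00-13:00. Alice: free for 12:00-13:00. Dmitri: free for 12:00-13:00. Rosa: free for 12:00-13:00.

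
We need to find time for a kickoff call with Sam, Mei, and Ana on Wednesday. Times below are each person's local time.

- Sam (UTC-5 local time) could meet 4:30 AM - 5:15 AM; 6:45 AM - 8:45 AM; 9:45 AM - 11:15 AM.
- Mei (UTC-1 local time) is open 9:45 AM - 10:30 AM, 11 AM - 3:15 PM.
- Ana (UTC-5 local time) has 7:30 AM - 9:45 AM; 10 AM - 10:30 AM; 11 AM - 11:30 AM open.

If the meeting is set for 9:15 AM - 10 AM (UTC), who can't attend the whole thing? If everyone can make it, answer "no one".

Ana, Mei, Sam

Sam in UTC: 09:30-10:15, 11:45-13:45, 14:45-16:15 (add 5h to convert from UTC-5).
Mei in UTC: 10:45-11:30, 12:00-16:15 (add 1h to convert from UTC-1).
Ana in UTC: 12:30-14:45, 15:00-15:30, 16:00-16:30 (add 5h to convert from UTC-5).
Sam: not fully free for 09:15-10:00. Mei: not fully free for 09:15-10:00. Ana: not fully free for 09:15-10:00.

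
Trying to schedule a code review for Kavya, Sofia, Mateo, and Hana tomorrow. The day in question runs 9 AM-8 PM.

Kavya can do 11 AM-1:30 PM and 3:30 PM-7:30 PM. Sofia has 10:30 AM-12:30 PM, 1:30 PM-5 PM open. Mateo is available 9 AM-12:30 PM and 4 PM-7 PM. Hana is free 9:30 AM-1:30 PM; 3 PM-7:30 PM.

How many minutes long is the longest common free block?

90

Kavya ∩ Sofia: 11:00-12:30, 15:30-17:00.
Kavya ∩ Sofia ∩ Mateo: 11:00-12:30, 16:00-17:00.
Kavya ∩ Sofia ∩ Mateo ∩ Hana: 11:00-12:30, 16:00-17:00.
The longest is 11:00-12:30 at 90 minutes.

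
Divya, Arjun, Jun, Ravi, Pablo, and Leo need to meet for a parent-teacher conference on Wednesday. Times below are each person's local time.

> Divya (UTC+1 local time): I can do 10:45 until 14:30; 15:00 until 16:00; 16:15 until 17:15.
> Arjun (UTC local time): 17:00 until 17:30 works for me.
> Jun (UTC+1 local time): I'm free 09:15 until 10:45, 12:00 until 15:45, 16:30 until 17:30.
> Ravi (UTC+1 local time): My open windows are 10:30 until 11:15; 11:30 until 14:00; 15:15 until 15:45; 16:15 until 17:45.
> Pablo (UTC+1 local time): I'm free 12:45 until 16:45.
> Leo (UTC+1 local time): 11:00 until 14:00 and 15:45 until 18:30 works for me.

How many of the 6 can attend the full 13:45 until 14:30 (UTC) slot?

Divya in UTC: 09:45-13:30, 14:00-15:00, 15:15-16:15 (subtract 1h to convert from UTC+1).
Arjun in UTC: 17:00-17:30.
Jun in UTC: 08:15-09:45, 11:00-14:45, 15:30-16:30 (subtract 1h to convert from UTC+1).
Ravi in UTC: 09:30-10:15, 10:30-13:00, 14:15-14:45, 15:15-16:45 (subtract 1h to convert from UTC+1).
Pablo in UTC: 11:45-15:45 (subtract 1h to convert from UTC+1).
Leo in UTC: 10:00-13:00, 14:45-17:30 (subtract 1h to convert from UTC+1).
Jun and Pablo can make the full 13:45-14:30 slot — that's 2.

2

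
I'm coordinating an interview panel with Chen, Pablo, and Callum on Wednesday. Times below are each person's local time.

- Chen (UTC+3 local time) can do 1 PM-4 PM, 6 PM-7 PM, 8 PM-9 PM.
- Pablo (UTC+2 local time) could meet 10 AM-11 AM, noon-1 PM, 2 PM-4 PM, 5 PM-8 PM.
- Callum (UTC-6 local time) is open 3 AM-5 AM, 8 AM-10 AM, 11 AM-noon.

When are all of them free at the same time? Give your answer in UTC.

10:00-11:00, 15:00-16:00, 17:00-18:00

Chen in UTC: 10:00-13:00, 15:00-16:00, 17:00-18:00 (subtract 3h to convert from UTC+3).
Pablo in UTC: 08:00-09:00, 10:00-11:00, 12:00-14:00, 15:00-18:00 (subtract 2h to convert from UTC+2).
Callum in UTC: 09:00-11:00, 14:00-16:00, 17:00-18:00 (add 6h to convert from UTC-6).
Chen ∩ Pablo: 10:00-11:00, 12:00-13:00, 15:00-16:00, 17:00-18:00.
Chen ∩ Pablo ∩ Callum: 10:00-11:00, 15:00-16:00, 17:00-18:00.
So the common availability across everyone is 10:00-11:00, 15:00-16:00, 17:00-18:00.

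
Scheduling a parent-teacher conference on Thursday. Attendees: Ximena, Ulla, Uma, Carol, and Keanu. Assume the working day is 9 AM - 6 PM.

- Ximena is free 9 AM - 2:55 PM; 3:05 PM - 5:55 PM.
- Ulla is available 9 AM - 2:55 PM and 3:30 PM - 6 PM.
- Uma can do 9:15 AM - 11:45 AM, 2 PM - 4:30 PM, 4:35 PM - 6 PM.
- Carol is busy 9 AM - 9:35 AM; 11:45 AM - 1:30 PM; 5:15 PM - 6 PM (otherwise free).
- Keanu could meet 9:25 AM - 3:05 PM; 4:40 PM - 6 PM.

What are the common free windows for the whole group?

09:35-11:45, 14:00-14:55, 16:40-17:15

Ximena free: 09:00-14:55, 15:05-17:55.
Ulla free: 09:00-14:55, 15:30-18:00.
Uma free: 09:15-11:45, 14:00-16:30, 16:35-18:00.
Carol free: 09:35-11:45, 13:30-17:15 (invert busy blocks within the working day).
Keanu free: 09:25-15:05, 16:40-18:00.
Ximena ∩ Ulla: 09:00-14:55, 15:30-17:55.
Ximena ∩ Ulla ∩ Uma: 09:15-11:45, 14:00-14:55, 15:30-16:30, 16:35-17:55.
Ximena ∩ Ulla ∩ Uma ∩ Carol: 09:35-11:45, 14:00-14:55, 15:30-16:30, 16:35-17:15.
Ximena ∩ Ulla ∩ Uma ∩ Carol ∩ Keanu: 09:35-11:45, 14:00-14:55, 16:40-17:15.
Those are the intersection windows.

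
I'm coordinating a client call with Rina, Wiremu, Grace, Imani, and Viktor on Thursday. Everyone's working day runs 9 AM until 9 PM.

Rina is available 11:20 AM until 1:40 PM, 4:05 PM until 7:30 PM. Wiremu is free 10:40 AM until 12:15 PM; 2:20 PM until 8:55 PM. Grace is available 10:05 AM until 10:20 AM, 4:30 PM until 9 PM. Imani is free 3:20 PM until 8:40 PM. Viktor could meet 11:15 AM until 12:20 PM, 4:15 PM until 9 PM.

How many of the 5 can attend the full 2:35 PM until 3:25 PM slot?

Wiremu can make the full 14:35-15:25 slot — that's 1.

1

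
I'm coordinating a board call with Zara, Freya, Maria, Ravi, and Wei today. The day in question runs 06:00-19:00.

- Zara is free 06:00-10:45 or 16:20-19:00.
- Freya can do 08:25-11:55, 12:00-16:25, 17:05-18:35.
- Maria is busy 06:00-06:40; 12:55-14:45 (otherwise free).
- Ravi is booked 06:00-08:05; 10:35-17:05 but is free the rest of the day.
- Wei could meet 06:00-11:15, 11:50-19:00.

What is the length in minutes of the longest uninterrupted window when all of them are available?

Zara free: 06:00-10:45, 16:20-19:00.
Freya free: 08:25-11:55, 12:00-16:25, 17:05-18:35.
Maria free: 06:40-12:55, 14:45-19:00 (invert busy blocks within the working day).
Ravi free: 08:05-10:35, 17:05-19:00 (invert busy blocks within the working day).
Wei free: 06:00-11:15, 11:50-19:00.
Zara ∩ Freya: 08:25-10:45, 16:20-16:25, 17:05-18:35.
Zara ∩ Freya ∩ Maria: 08:25-10:45, 16:20-16:25, 17:05-18:35.
Zara ∩ Freya ∩ Maria ∩ Ravi: 08:25-10:35, 17:05-18:35.
Zara ∩ Freya ∩ Maria ∩ Ravi ∩ Wei: 08:25-10:35, 17:05-18:35.
The longest is 08:25-10:35 at 130 minutes.

130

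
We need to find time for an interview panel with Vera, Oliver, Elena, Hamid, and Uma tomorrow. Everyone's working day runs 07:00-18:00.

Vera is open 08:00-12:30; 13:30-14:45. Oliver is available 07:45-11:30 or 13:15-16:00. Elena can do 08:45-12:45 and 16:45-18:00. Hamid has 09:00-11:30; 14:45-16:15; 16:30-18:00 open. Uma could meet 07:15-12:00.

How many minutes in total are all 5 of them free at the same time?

150

Vera ∩ Oliver: 08:00-11:30, 13:30-14:45.
Vera ∩ Oliver ∩ Elena: 08:45-11:30.
Vera ∩ Oliver ∩ Elena ∩ Hamid: 09:00-11:30.
Vera ∩ Oliver ∩ Elena ∩ Hamid ∩ Uma: 09:00-11:30.
Those are the intersection windows.
That's a single block of 150 minutes.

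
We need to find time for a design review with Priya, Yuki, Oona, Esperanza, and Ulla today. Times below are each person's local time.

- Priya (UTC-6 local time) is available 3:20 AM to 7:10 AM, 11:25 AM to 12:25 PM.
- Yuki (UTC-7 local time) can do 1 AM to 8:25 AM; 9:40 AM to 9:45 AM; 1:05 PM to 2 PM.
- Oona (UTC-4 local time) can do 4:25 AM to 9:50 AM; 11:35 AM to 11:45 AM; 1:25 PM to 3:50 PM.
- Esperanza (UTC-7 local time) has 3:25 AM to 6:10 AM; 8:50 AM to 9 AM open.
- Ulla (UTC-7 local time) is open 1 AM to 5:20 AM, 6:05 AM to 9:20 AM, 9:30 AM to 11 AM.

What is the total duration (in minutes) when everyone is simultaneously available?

120

Priya in UTC: 09:20-13:10, 17:25-18:25 (add 6h to convert from UTC-6).
Yuki in UTC: 08:00-15:25, 16:40-16:45, 20:05-21:00 (add 7h to convert from UTC-7).
Oona in UTC: 08:25-13:50, 15:35-15:45, 17:25-19:50 (add 4h to convert from UTC-4).
Esperanza in UTC: 10:25-13:10, 15:50-16:00 (add 7h to convert from UTC-7).
Ulla in UTC: 08:00-12:20, 13:05-16:20, 16:30-18:00 (add 7h to convert from UTC-7).
Priya ∩ Yuki: 09:20-13:10.
Priya ∩ Yuki ∩ Oona: 09:20-13:10.
Priya ∩ Yuki ∩ Oona ∩ Esperanza: 10:25-13:10.
Priya ∩ Yuki ∩ Oona ∩ Esperanza ∩ Ulla: 10:25-12:20, 13:05-13:10.
Summing the common windows: 115 + 5 = 120 minutes.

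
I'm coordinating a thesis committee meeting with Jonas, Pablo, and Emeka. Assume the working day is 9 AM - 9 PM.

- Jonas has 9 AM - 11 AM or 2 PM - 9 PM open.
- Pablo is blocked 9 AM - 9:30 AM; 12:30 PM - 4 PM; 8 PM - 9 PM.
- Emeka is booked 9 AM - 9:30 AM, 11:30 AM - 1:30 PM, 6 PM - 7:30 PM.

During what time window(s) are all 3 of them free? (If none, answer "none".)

09:30-11:00, 16:00-18:00, 19:30-20:00

Jonas free: 09:00-11:00, 14:00-21:00.
Pablo free: 09:30-12:30, 16:00-20:00 (invert busy blocks within the working day).
Emeka free: 09:30-11:30, 13:30-18:00, 19:30-21:00 (invert busy blocks within the working day).
Jonas ∩ Pablo: 09:30-11:00, 16:00-20:00.
Jonas ∩ Pablo ∩ Emeka: 09:30-11:00, 16:00-18:00, 19:30-20:00.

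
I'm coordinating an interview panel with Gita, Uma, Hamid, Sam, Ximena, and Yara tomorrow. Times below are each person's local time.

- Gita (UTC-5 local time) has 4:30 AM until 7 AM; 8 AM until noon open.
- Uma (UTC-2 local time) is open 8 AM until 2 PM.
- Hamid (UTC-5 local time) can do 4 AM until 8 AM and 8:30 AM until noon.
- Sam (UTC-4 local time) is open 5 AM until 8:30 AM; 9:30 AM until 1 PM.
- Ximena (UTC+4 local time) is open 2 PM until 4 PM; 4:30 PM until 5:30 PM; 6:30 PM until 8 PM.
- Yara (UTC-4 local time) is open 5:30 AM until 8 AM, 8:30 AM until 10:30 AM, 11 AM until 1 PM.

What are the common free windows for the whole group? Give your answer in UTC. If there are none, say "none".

Gita in UTC: 09:30-12:00, 13:00-17:00 (add 5h to convert from UTC-5).
Uma in UTC: 10:00-16:00 (add 2h to convert from UTC-2).
Hamid in UTC: 09:00-13:00, 13:30-17:00 (add 5h to convert from UTC-5).
Sam in UTC: 09:00-12:30, 13:30-17:00 (add 4h to convert from UTC-4).
Ximena in UTC: 10:00-12:00, 12:30-13:30, 14:30-16:00 (subtract 4h to convert from UTC+4).
Yara in UTC: 09:30-12:00, 12:30-14:30, 15:00-17:00 (add 4h to convert from UTC-4).
Gita ∩ Uma: 10:00-12:00, 13:00-16:00.
Gita ∩ Uma ∩ Hamid: 10:00-12:00, 13:30-16:00.
Gita ∩ Uma ∩ Hamid ∩ Sam: 10:00-12:00, 13:30-16:00.
Gita ∩ Uma ∩ Hamid ∩ Sam ∩ Ximena: 10:00-12:00, 14:30-16:00.
Gita ∩ Uma ∩ Hamid ∩ Sam ∩ Ximena ∩ Yara: 10:00-12:00, 15:00-16:00.
So the common availability across everyone is 10:00-12:00, 15:00-16:00.

10:00-12:00, 15:00-16:00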